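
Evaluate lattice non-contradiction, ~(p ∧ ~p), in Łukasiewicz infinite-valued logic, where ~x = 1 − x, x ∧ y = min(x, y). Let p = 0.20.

~p = 1 − 0.20 = 0.80
p ∧ ~p = min(0.20, 0.80) = 0.20
~(p ∧ ~p) = 1 − 0.20 = 0.80
(The value 0.80 < 1 shows this instance is not satisfied; not a Ł∞-tautology — its value is 1 − min(a, 1−a).)

0.80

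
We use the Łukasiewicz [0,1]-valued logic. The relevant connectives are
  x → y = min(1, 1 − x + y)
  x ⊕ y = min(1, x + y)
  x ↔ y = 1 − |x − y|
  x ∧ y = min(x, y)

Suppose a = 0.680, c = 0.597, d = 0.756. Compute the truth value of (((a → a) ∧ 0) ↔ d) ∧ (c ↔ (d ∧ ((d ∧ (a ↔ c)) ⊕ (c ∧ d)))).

a → a = min(1, 1 − 0.680 + 0.680) = min(1, 1.000) = 1.000
(a → a) ∧ 0 = min(1.000, 0.000) = 0.000
((a → a) ∧ 0) ↔ d = 1 − |0.000 − 0.756| = 1 − 0.756 = 0.244
a ↔ c = 1 − |0.680 − 0.597| = 1 − 0.083 = 0.917
d ∧ (a ↔ c) = min(0.756, 0.917) = 0.756
c ∧ d = min(0.597, 0.756) = 0.597
(d ∧ (a ↔ c)) ⊕ (c ∧ d) = min(1, 0.756 + 0.597) = min(1, 1.353) = 1.000
d ∧ ((d ∧ (a ↔ c)) ⊕ (c ∧ d)) = min(0.756, 1.000) = 0.756
c ↔ (d ∧ ((d ∧ (a ↔ c)) ⊕ (c ∧ d))) = 1 − |0.597 − 0.756| = 1 − 0.159 = 0.841
(((a → a) ∧ 0) ↔ d) ∧ (c ↔ (d ∧ ((d ∧ (a ↔ c)) ⊕ (c ∧ d)))) = min(0.244, 0.841) = 0.244

0.244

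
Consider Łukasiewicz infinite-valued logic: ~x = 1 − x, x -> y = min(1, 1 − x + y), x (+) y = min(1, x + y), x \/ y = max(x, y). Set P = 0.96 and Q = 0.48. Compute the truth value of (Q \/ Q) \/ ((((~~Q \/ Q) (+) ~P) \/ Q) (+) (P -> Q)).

1.00

Q \/ Q = max(0.48, 0.48) = 0.48
~Q = 1 − 0.48 = 0.52
~~Q = 1 − 0.52 = 0.48
~~Q \/ Q = max(0.48, 0.48) = 0.48
~P = 1 − 0.96 = 0.04
(~~Q \/ Q) (+) ~P = min(1, 0.48 + 0.04) = min(1, 0.52) = 0.52
((~~Q \/ Q) (+) ~P) \/ Q = max(0.52, 0.48) = 0.52
P -> Q = min(1, 1 − 0.96 + 0.48) = min(1, 0.52) = 0.52
(((~~Q \/ Q) (+) ~P) \/ Q) (+) (P -> Q) = min(1, 0.52 + 0.52) = min(1, 1.04) = 1.00
(Q \/ Q) \/ ((((~~Q \/ Q) (+) ~P) \/ Q) (+) (P -> Q)) = max(0.48, 1.00) = 1.00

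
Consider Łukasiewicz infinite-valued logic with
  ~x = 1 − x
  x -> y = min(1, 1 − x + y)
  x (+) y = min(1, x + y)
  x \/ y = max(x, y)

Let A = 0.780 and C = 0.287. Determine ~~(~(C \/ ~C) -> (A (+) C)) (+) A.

~C = 1 − 0.287 = 0.713
C \/ ~C = max(0.287, 0.713) = 0.713
~(C \/ ~C) = 1 − 0.713 = 0.287
A (+) C = min(1, 0.780 + 0.287) = min(1, 1.067) = 1.000
~(C \/ ~C) -> (A (+) C) = min(1, 1 − 0.287 + 1.000) = min(1, 1.713) = 1.000
~(~(C \/ ~C) -> (A (+) C)) = 1 − 1.000 = 0.000
~~(~(C \/ ~C) -> (A (+) C)) = 1 − 0.000 = 1.000
~~(~(C \/ ~C) -> (A (+) C)) (+) A = min(1, 1.000 + 0.780) = min(1, 1.780) = 1.000

1.000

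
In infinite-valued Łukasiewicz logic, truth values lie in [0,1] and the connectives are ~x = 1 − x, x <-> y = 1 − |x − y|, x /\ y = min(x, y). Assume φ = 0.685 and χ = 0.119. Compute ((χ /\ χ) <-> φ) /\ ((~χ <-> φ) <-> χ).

χ /\ χ = min(0.119, 0.119) = 0.119
(χ /\ χ) <-> φ = 1 − |0.119 − 0.685| = 1 − 0.566 = 0.434
~χ = 1 − 0.119 = 0.881
~χ <-> φ = 1 − |0.881 − 0.685| = 1 − 0.196 = 0.804
(~χ <-> φ) <-> χ = 1 − |0.804 − 0.119| = 1 − 0.685 = 0.315
((χ /\ χ) <-> φ) /\ ((~χ <-> φ) <-> χ) = min(0.434, 0.315) = 0.315

0.315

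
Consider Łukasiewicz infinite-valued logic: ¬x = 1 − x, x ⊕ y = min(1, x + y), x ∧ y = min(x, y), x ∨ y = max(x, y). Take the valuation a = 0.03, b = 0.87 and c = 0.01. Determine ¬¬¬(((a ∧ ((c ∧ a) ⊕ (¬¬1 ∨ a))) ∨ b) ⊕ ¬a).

0.00

c ∧ a = min(0.01, 0.03) = 0.01
¬1 = 1 − 1.00 = 0.00
¬¬1 = 1 − 0.00 = 1.00
¬¬1 ∨ a = max(1.00, 0.03) = 1.00
(c ∧ a) ⊕ (¬¬1 ∨ a) = min(1, 0.01 + 1.00) = min(1, 1.01) = 1.00
a ∧ ((c ∧ a) ⊕ (¬¬1 ∨ a)) = min(0.03, 1.00) = 0.03
(a ∧ ((c ∧ a) ⊕ (¬¬1 ∨ a))) ∨ b = max(0.03, 0.87) = 0.87
¬a = 1 − 0.03 = 0.97
((a ∧ ((c ∧ a) ⊕ (¬¬1 ∨ a))) ∨ b) ⊕ ¬a = min(1, 0.87 + 0.97) = min(1, 1.84) = 1.00
¬(((a ∧ ((c ∧ a) ⊕ (¬¬1 ∨ a))) ∨ b) ⊕ ¬a) = 1 − 1.00 = 0.00
¬¬(((a ∧ ((c ∧ a) ⊕ (¬¬1 ∨ a))) ∨ b) ⊕ ¬a) = 1 − 0.00 = 1.00
¬¬¬(((a ∧ ((c ∧ a) ⊕ (¬¬1 ∨ a))) ∨ b) ⊕ ¬a) = 1 − 1.00 = 0.00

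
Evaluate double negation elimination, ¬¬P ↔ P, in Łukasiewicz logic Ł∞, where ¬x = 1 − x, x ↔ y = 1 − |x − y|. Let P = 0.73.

1.00

¬P = 1 − 0.73 = 0.27
¬¬P = 1 − 0.27 = 0.73
¬¬P ↔ P = 1 − |0.73 − 0.73| = 1 − 0.00 = 1.00
(As expected: always 1 in Ł∞ since negation is involutive.)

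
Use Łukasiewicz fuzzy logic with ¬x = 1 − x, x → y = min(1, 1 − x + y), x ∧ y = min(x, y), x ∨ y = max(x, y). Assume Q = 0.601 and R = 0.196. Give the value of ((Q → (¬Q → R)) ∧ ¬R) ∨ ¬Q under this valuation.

¬Q = 1 − 0.601 = 0.399
¬Q → R = min(1, 1 − 0.399 + 0.196) = min(1, 0.797) = 0.797
Q → (¬Q → R) = min(1, 1 − 0.601 + 0.797) = min(1, 1.196) = 1.000
¬R = 1 − 0.196 = 0.804
(Q → (¬Q → R)) ∧ ¬R = min(1.000, 0.804) = 0.804
((Q → (¬Q → R)) ∧ ¬R) ∨ ¬Q = max(0.804, 0.399) = 0.804

0.804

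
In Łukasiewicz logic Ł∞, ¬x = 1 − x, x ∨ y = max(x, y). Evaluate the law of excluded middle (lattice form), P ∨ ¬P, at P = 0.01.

¬P = 1 − 0.01 = 0.99
P ∨ ¬P = max(0.01, 0.99) = 0.99
(The value 0.99 < 1 shows this instance is not satisfied; not a Ł∞-tautology — its value is max(a, 1−a).)

0.99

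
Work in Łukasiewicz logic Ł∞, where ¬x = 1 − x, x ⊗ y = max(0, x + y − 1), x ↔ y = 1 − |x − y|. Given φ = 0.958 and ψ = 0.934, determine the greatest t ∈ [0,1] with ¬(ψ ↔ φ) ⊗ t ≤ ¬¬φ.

ψ ↔ φ = 1 − |0.934 − 0.958| = 1 − 0.024 = 0.976
¬(ψ ↔ φ) = 1 − 0.976 = 0.024
So the left factor is ¬(ψ ↔ φ) = 0.024.
¬φ = 1 − 0.958 = 0.042
¬¬φ = 1 − 0.042 = 0.958
So the right-hand bound is ¬¬φ = 0.958.
The residuum of the Łukasiewicz t-norm gives the supremum: min(1, 1 − 0.024 + 0.958).
1 − 0.024 + 0.958 = 1.934, so t = min(1, 1.934) = 1.000.
Check: 0.024 ⊗ 1.000 = max(0, 0.024) = 0.024 ≤ 0.958.

1.000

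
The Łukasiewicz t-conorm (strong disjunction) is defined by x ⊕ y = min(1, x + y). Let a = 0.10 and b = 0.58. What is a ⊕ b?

0.68

a ⊕ b = min(1, 0.10 + 0.58) = min(1, 0.68) = 0.68
For comparison, the Gödel t-conorm max(x, y) would give 0.58.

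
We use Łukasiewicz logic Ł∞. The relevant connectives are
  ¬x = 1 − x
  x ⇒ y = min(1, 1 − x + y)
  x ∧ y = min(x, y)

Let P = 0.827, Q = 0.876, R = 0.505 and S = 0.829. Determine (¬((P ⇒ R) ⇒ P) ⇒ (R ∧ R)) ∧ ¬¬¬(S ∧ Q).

P ⇒ R = min(1, 1 − 0.827 + 0.505) = min(1, 0.678) = 0.678
(P ⇒ R) ⇒ P = min(1, 1 − 0.678 + 0.827) = min(1, 1.149) = 1.000
¬((P ⇒ R) ⇒ P) = 1 − 1.000 = 0.000
R ∧ R = min(0.505, 0.505) = 0.505
¬((P ⇒ R) ⇒ P) ⇒ (R ∧ R) = min(1, 1 − 0.000 + 0.505) = min(1, 1.505) = 1.000
S ∧ Q = min(0.829, 0.876) = 0.829
¬(S ∧ Q) = 1 − 0.829 = 0.171
¬¬(S ∧ Q) = 1 − 0.171 = 0.829
¬¬¬(S ∧ Q) = 1 − 0.829 = 0.171
(¬((P ⇒ R) ⇒ P) ⇒ (R ∧ R)) ∧ ¬¬¬(S ∧ Q) = min(1.000, 0.171) = 0.171

0.171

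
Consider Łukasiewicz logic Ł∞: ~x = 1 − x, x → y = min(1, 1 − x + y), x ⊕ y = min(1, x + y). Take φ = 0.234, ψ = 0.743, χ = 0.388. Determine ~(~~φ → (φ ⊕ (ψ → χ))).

0.000

~φ = 1 − 0.234 = 0.766
~~φ = 1 − 0.766 = 0.234
ψ → χ = min(1, 1 − 0.743 + 0.388) = min(1, 0.645) = 0.645
φ ⊕ (ψ → χ) = min(1, 0.234 + 0.645) = min(1, 0.879) = 0.879
~~φ → (φ ⊕ (ψ → χ)) = min(1, 1 − 0.234 + 0.879) = min(1, 1.645) = 1.000
~(~~φ → (φ ⊕ (ψ → χ))) = 1 − 1.000 = 0.000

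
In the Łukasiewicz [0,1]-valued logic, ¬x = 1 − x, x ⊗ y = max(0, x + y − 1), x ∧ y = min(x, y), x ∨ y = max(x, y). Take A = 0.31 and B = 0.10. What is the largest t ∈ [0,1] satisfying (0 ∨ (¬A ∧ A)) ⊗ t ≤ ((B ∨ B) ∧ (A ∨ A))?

¬A = 1 − 0.31 = 0.69
¬A ∧ A = min(0.69, 0.31) = 0.31
0 ∨ (¬A ∧ A) = max(0.00, 0.31) = 0.31
So the left factor is 0 ∨ (¬A ∧ A) = 0.31.
B ∨ B = max(0.10, 0.10) = 0.10
A ∨ A = max(0.31, 0.31) = 0.31
(B ∨ B) ∧ (A ∨ A) = min(0.10, 0.31) = 0.10
So the right-hand bound is (B ∨ B) ∧ (A ∨ A) = 0.10.
The residuum of the Łukasiewicz t-norm gives the supremum: min(1, 1 − 0.31 + 0.10).
1 − 0.31 + 0.10 = 0.79, so t = min(1, 0.79) = 0.79.
Check: 0.31 ⊗ 0.79 = max(0, 0.10) = 0.10 ≤ 0.10.

0.79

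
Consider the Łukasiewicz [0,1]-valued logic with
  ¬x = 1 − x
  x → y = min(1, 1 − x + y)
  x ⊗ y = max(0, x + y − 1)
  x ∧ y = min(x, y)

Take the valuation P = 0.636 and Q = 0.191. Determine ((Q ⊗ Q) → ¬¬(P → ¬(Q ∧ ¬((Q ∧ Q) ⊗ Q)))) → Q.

0.191

Q ⊗ Q = max(0, 0.191 + 0.191 − 1) = max(0, -0.618) = 0.000
Q ∧ Q = min(0.191, 0.191) = 0.191
(Q ∧ Q) ⊗ Q = max(0, 0.191 + 0.191 − 1) = max(0, -0.618) = 0.000
¬((Q ∧ Q) ⊗ Q) = 1 − 0.000 = 1.000
Q ∧ ¬((Q ∧ Q) ⊗ Q) = min(0.191, 1.000) = 0.191
¬(Q ∧ ¬((Q ∧ Q) ⊗ Q)) = 1 − 0.191 = 0.809
P → ¬(Q ∧ ¬((Q ∧ Q) ⊗ Q)) = min(1, 1 − 0.636 + 0.809) = min(1, 1.173) = 1.000
¬(P → ¬(Q ∧ ¬((Q ∧ Q) ⊗ Q))) = 1 − 1.000 = 0.000
¬¬(P → ¬(Q ∧ ¬((Q ∧ Q) ⊗ Q))) = 1 − 0.000 = 1.000
(Q ⊗ Q) → ¬¬(P → ¬(Q ∧ ¬((Q ∧ Q) ⊗ Q))) = min(1, 1 − 0.000 + 1.000) = min(1, 2.000) = 1.000
((Q ⊗ Q) → ¬¬(P → ¬(Q ∧ ¬((Q ∧ Q) ⊗ Q)))) → Q = min(1, 1 − 1.000 + 0.191) = min(1, 0.191) = 0.191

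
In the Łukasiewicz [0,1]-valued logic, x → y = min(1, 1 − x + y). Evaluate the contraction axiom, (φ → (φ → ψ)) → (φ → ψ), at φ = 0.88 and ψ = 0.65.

φ → ψ = min(1, 1 − 0.88 + 0.65) = min(1, 0.77) = 0.77
φ → (φ → ψ) = min(1, 1 − 0.88 + 0.77) = min(1, 0.89) = 0.89
(φ → (φ → ψ)) → (φ → ψ) = min(1, 1 − 0.89 + 0.77) = min(1, 0.88) = 0.88
(The value 0.88 < 1 shows this instance is not satisfied; fails in Ł∞ (the t-norm is not idempotent).)

0.88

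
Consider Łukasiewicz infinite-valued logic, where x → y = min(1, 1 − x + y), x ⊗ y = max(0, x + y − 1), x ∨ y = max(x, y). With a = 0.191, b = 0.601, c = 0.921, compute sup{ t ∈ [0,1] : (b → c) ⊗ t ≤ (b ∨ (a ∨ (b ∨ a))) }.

b → c = min(1, 1 − 0.601 + 0.921) = min(1, 1.320) = 1.000
So the left factor is b → c = 1.000.
b ∨ a = max(0.601, 0.191) = 0.601
a ∨ (b ∨ a) = max(0.191, 0.601) = 0.601
b ∨ (a ∨ (b ∨ a)) = max(0.601, 0.601) = 0.601
So the right-hand bound is b ∨ (a ∨ (b ∨ a)) = 0.601.
The residuum of the Łukasiewicz t-norm gives the supremum: min(1, 1 − 1.000 + 0.601).
1 − 1.000 + 0.601 = 0.601, so t = min(1, 0.601) = 0.601.
Check: 1.000 ⊗ 0.601 = max(0, 0.601) = 0.601 ≤ 0.601.

0.601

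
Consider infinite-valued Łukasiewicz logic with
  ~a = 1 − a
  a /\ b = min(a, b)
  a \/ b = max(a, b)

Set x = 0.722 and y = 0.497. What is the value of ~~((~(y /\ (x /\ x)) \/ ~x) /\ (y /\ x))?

0.497

x /\ x = min(0.722, 0.722) = 0.722
y /\ (x /\ x) = min(0.497, 0.722) = 0.497
~(y /\ (x /\ x)) = 1 − 0.497 = 0.503
~x = 1 − 0.722 = 0.278
~(y /\ (x /\ x)) \/ ~x = max(0.503, 0.278) = 0.503
y /\ x = min(0.497, 0.722) = 0.497
(~(y /\ (x /\ x)) \/ ~x) /\ (y /\ x) = min(0.503, 0.497) = 0.497
~((~(y /\ (x /\ x)) \/ ~x) /\ (y /\ x)) = 1 − 0.497 = 0.503
~~((~(y /\ (x /\ x)) \/ ~x) /\ (y /\ x)) = 1 − 0.503 = 0.497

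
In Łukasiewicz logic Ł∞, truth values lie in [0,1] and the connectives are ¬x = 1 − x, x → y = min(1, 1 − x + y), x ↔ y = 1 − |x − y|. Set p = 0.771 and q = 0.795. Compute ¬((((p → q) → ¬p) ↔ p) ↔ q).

0.337

p → q = min(1, 1 − 0.771 + 0.795) = min(1, 1.024) = 1.000
¬p = 1 − 0.771 = 0.229
(p → q) → ¬p = min(1, 1 − 1.000 + 0.229) = min(1, 0.229) = 0.229
((p → q) → ¬p) ↔ p = 1 − |0.229 − 0.771| = 1 − 0.542 = 0.458
(((p → q) → ¬p) ↔ p) ↔ q = 1 − |0.458 − 0.795| = 1 − 0.337 = 0.663
¬((((p → q) → ¬p) ↔ p) ↔ q) = 1 − 0.663 = 0.337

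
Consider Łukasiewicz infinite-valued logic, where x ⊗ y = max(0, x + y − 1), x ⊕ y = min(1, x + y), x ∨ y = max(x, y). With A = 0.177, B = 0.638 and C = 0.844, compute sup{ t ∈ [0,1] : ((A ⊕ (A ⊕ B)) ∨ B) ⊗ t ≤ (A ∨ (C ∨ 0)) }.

0.852

A ⊕ B = min(1, 0.177 + 0.638) = min(1, 0.815) = 0.815
A ⊕ (A ⊕ B) = min(1, 0.177 + 0.815) = min(1, 0.992) = 0.992
(A ⊕ (A ⊕ B)) ∨ B = max(0.992, 0.638) = 0.992
So the left factor is (A ⊕ (A ⊕ B)) ∨ B = 0.992.
C ∨ 0 = max(0.844, 0.000) = 0.844
A ∨ (C ∨ 0) = max(0.177, 0.844) = 0.844
So the right-hand bound is A ∨ (C ∨ 0) = 0.844.
The residuum of the Łukasiewicz t-norm gives the supremum: min(1, 1 − 0.992 + 0.844).
1 − 0.992 + 0.844 = 0.852, so t = min(1, 0.852) = 0.852.
Check: 0.992 ⊗ 0.852 = max(0, 0.844) = 0.844 ≤ 0.844.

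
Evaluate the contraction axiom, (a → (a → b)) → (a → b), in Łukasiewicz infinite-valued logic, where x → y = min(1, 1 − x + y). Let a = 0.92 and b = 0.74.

a → b = min(1, 1 − 0.92 + 0.74) = min(1, 0.82) = 0.82
a → (a → b) = min(1, 1 − 0.92 + 0.82) = min(1, 0.90) = 0.90
(a → (a → b)) → (a → b) = min(1, 1 − 0.90 + 0.82) = min(1, 0.92) = 0.92
(The value 0.92 < 1 shows this instance is not satisfied; fails in Ł∞ (the t-norm is not idempotent).)

0.92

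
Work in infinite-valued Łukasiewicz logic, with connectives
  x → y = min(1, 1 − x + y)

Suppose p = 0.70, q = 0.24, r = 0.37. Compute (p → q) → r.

p → q = min(1, 1 − 0.70 + 0.24) = min(1, 0.54) = 0.54
(p → q) → r = min(1, 1 − 0.54 + 0.37) = min(1, 0.83) = 0.83

0.83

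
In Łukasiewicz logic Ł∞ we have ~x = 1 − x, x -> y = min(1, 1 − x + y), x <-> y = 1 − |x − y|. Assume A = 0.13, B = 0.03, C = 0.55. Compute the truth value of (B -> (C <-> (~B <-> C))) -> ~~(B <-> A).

0.90

~B = 1 − 0.03 = 0.97
~B <-> C = 1 − |0.97 − 0.55| = 1 − 0.42 = 0.58
C <-> (~B <-> C) = 1 − |0.55 − 0.58| = 1 − 0.03 = 0.97
B -> (C <-> (~B <-> C)) = min(1, 1 − 0.03 + 0.97) = min(1, 1.94) = 1.00
B <-> A = 1 − |0.03 − 0.13| = 1 − 0.10 = 0.90
~(B <-> A) = 1 − 0.90 = 0.10
~~(B <-> A) = 1 − 0.10 = 0.90
(B -> (C <-> (~B <-> C))) -> ~~(B <-> A) = min(1, 1 − 1.00 + 0.90) = min(1, 0.90) = 0.90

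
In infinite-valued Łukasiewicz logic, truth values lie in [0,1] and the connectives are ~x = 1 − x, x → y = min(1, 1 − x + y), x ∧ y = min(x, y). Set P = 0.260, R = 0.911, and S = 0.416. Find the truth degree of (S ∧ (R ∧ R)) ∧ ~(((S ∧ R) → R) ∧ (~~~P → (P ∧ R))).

0.416

R ∧ R = min(0.911, 0.911) = 0.911
S ∧ (R ∧ R) = min(0.416, 0.911) = 0.416
S ∧ R = min(0.416, 0.911) = 0.416
(S ∧ R) → R = min(1, 1 − 0.416 + 0.911) = min(1, 1.495) = 1.000
~P = 1 − 0.260 = 0.740
~~P = 1 − 0.740 = 0.260
~~~P = 1 − 0.260 = 0.740
P ∧ R = min(0.260, 0.911) = 0.260
~~~P → (P ∧ R) = min(1, 1 − 0.740 + 0.260) = min(1, 0.520) = 0.520
((S ∧ R) → R) ∧ (~~~P → (P ∧ R)) = min(1.000, 0.520) = 0.520
~(((S ∧ R) → R) ∧ (~~~P → (P ∧ R))) = 1 − 0.520 = 0.480
(S ∧ (R ∧ R)) ∧ ~(((S ∧ R) → R) ∧ (~~~P → (P ∧ R))) = min(0.416, 0.480) = 0.416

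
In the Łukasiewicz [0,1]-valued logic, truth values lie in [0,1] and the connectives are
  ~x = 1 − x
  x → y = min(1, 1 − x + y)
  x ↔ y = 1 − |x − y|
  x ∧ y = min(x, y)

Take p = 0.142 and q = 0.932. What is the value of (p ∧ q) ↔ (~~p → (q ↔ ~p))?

p ∧ q = min(0.142, 0.932) = 0.142
~p = 1 − 0.142 = 0.858
~~p = 1 − 0.858 = 0.142
q ↔ ~p = 1 − |0.932 − 0.858| = 1 − 0.074 = 0.926
~~p → (q ↔ ~p) = min(1, 1 − 0.142 + 0.926) = min(1, 1.784) = 1.000
(p ∧ q) ↔ (~~p → (q ↔ ~p)) = 1 − |0.142 − 1.000| = 1 − 0.858 = 0.142

0.142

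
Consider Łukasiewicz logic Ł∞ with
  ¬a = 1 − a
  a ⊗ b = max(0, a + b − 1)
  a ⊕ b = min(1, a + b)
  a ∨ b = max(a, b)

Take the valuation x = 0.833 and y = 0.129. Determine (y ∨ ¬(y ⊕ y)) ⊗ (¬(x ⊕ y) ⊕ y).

y ⊕ y = min(1, 0.129 + 0.129) = min(1, 0.258) = 0.258
¬(y ⊕ y) = 1 − 0.258 = 0.742
y ∨ ¬(y ⊕ y) = max(0.129, 0.742) = 0.742
x ⊕ y = min(1, 0.833 + 0.129) = min(1, 0.962) = 0.962
¬(x ⊕ y) = 1 − 0.962 = 0.038
¬(x ⊕ y) ⊕ y = min(1, 0.038 + 0.129) = min(1, 0.167) = 0.167
(y ∨ ¬(y ⊕ y)) ⊗ (¬(x ⊕ y) ⊕ y) = max(0, 0.742 + 0.167 − 1) = max(0, -0.091) = 0.000

0.000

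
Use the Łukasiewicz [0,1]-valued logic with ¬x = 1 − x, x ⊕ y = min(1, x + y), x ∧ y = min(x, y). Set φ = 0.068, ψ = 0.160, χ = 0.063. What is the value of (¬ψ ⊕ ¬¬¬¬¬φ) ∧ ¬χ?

0.937

¬ψ = 1 − 0.160 = 0.840
¬φ = 1 − 0.068 = 0.932
¬¬φ = 1 − 0.932 = 0.068
¬¬¬φ = 1 − 0.068 = 0.932
¬¬¬¬φ = 1 − 0.932 = 0.068
¬¬¬¬¬φ = 1 − 0.068 = 0.932
¬ψ ⊕ ¬¬¬¬¬φ = min(1, 0.840 + 0.932) = min(1, 1.772) = 1.000
¬χ = 1 − 0.063 = 0.937
(¬ψ ⊕ ¬¬¬¬¬φ) ∧ ¬χ = min(1.000, 0.937) = 0.937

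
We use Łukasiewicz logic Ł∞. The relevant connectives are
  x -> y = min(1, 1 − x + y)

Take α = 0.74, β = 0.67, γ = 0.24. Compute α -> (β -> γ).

β -> γ = min(1, 1 − 0.67 + 0.24) = min(1, 0.57) = 0.57
α -> (β -> γ) = min(1, 1 − 0.74 + 0.57) = min(1, 0.83) = 0.83

0.83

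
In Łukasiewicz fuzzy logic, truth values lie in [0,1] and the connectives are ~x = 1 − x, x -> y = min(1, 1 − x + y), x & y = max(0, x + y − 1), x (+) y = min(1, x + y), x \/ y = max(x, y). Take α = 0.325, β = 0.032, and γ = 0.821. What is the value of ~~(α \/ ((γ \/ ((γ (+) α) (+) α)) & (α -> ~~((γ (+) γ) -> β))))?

0.707

γ (+) α = min(1, 0.821 + 0.325) = min(1, 1.146) = 1.000
(γ (+) α) (+) α = min(1, 1.000 + 0.325) = min(1, 1.325) = 1.000
γ \/ ((γ (+) α) (+) α) = max(0.821, 1.000) = 1.000
γ (+) γ = min(1, 0.821 + 0.821) = min(1, 1.642) = 1.000
(γ (+) γ) -> β = min(1, 1 − 1.000 + 0.032) = min(1, 0.032) = 0.032
~((γ (+) γ) -> β) = 1 − 0.032 = 0.968
~~((γ (+) γ) -> β) = 1 − 0.968 = 0.032
α -> ~~((γ (+) γ) -> β) = min(1, 1 − 0.325 + 0.032) = min(1, 0.707) = 0.707
(γ \/ ((γ (+) α) (+) α)) & (α -> ~~((γ (+) γ) -> β)) = max(0, 1.000 + 0.707 − 1) = max(0, 0.707) = 0.707
α \/ ((γ \/ ((γ (+) α) (+) α)) & (α -> ~~((γ (+) γ) -> β))) = max(0.325, 0.707) = 0.707
~(α \/ ((γ \/ ((γ (+) α) (+) α)) & (α -> ~~((γ (+) γ) -> β)))) = 1 − 0.707 = 0.293
~~(α \/ ((γ \/ ((γ (+) α) (+) α)) & (α -> ~~((γ (+) γ) -> β)))) = 1 − 0.293 = 0.707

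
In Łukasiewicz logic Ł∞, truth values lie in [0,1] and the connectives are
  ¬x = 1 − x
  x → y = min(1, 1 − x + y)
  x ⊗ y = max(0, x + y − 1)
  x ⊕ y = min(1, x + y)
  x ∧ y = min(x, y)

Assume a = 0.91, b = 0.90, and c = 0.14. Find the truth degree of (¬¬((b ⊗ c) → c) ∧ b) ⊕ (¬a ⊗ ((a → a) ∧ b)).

b ⊗ c = max(0, 0.90 + 0.14 − 1) = max(0, 0.04) = 0.04
(b ⊗ c) → c = min(1, 1 − 0.04 + 0.14) = min(1, 1.10) = 1.00
¬((b ⊗ c) → c) = 1 − 1.00 = 0.00
¬¬((b ⊗ c) → c) = 1 − 0.00 = 1.00
¬¬((b ⊗ c) → c) ∧ b = min(1.00, 0.90) = 0.90
¬a = 1 − 0.91 = 0.09
a → a = min(1, 1 − 0.91 + 0.91) = min(1, 1.00) = 1.00
(a → a) ∧ b = min(1.00, 0.90) = 0.90
¬a ⊗ ((a → a) ∧ b) = max(0, 0.09 + 0.90 − 1) = max(0, -0.01) = 0.00
(¬¬((b ⊗ c) → c) ∧ b) ⊕ (¬a ⊗ ((a → a) ∧ b)) = min(1, 0.90 + 0.00) = min(1, 0.90) = 0.90

0.90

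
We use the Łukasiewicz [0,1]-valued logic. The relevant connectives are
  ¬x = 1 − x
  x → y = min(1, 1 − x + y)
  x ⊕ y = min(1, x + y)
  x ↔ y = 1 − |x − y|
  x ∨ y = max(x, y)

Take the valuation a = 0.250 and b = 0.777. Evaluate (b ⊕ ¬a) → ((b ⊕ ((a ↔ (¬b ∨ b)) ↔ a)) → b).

¬a = 1 − 0.250 = 0.750
b ⊕ ¬a = min(1, 0.777 + 0.750) = min(1, 1.527) = 1.000
¬b = 1 − 0.777 = 0.223
¬b ∨ b = max(0.223, 0.777) = 0.777
a ↔ (¬b ∨ b) = 1 − |0.250 − 0.777| = 1 − 0.527 = 0.473
(a ↔ (¬b ∨ b)) ↔ a = 1 − |0.473 − 0.250| = 1 − 0.223 = 0.777
b ⊕ ((a ↔ (¬b ∨ b)) ↔ a) = min(1, 0.777 + 0.777) = min(1, 1.554) = 1.000
(b ⊕ ((a ↔ (¬b ∨ b)) ↔ a)) → b = min(1, 1 − 1.000 + 0.777) = min(1, 0.777) = 0.777
(b ⊕ ¬a) → ((b ⊕ ((a ↔ (¬b ∨ b)) ↔ a)) → b) = min(1, 1 − 1.000 + 0.777) = min(1, 0.777) = 0.777

0.777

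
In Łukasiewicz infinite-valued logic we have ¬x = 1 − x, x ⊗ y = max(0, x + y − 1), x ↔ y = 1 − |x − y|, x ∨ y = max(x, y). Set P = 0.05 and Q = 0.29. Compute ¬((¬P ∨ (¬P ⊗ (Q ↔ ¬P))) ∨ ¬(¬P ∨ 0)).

0.05

¬P = 1 − 0.05 = 0.95
Q ↔ ¬P = 1 − |0.29 − 0.95| = 1 − 0.66 = 0.34
¬P ⊗ (Q ↔ ¬P) = max(0, 0.95 + 0.34 − 1) = max(0, 0.29) = 0.29
¬P ∨ (¬P ⊗ (Q ↔ ¬P)) = max(0.95, 0.29) = 0.95
¬P ∨ 0 = max(0.95, 0.00) = 0.95
¬(¬P ∨ 0) = 1 − 0.95 = 0.05
(¬P ∨ (¬P ⊗ (Q ↔ ¬P))) ∨ ¬(¬P ∨ 0) = max(0.95, 0.05) = 0.95
¬((¬P ∨ (¬P ⊗ (Q ↔ ¬P))) ∨ ¬(¬P ∨ 0)) = 1 − 0.95 = 0.05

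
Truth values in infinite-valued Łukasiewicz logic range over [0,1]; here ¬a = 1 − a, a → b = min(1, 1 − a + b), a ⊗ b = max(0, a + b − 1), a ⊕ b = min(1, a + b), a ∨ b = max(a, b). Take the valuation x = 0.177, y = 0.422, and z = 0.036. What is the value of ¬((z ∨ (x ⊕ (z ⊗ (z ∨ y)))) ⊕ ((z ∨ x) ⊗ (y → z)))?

0.823

z ∨ y = max(0.036, 0.422) = 0.422
z ⊗ (z ∨ y) = max(0, 0.036 + 0.422 − 1) = max(0, -0.542) = 0.000
x ⊕ (z ⊗ (z ∨ y)) = min(1, 0.177 + 0.000) = min(1, 0.177) = 0.177
z ∨ (x ⊕ (z ⊗ (z ∨ y))) = max(0.036, 0.177) = 0.177
z ∨ x = max(0.036, 0.177) = 0.177
y → z = min(1, 1 − 0.422 + 0.036) = min(1, 0.614) = 0.614
(z ∨ x) ⊗ (y → z) = max(0, 0.177 + 0.614 − 1) = max(0, -0.209) = 0.000
(z ∨ (x ⊕ (z ⊗ (z ∨ y)))) ⊕ ((z ∨ x) ⊗ (y → z)) = min(1, 0.177 + 0.000) = min(1, 0.177) = 0.177
¬((z ∨ (x ⊕ (z ⊗ (z ∨ y)))) ⊕ ((z ∨ x) ⊗ (y → z))) = 1 − 0.177 = 0.823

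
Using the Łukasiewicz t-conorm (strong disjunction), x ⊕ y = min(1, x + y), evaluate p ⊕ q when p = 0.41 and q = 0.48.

0.89

p ⊕ q = min(1, 0.41 + 0.48) = min(1, 0.89) = 0.89
For comparison, the Gödel t-conorm max(x, y) would give 0.48.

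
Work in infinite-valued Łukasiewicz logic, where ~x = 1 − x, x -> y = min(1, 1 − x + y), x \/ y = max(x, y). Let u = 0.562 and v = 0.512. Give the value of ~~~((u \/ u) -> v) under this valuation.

0.050

u \/ u = max(0.562, 0.562) = 0.562
(u \/ u) -> v = min(1, 1 − 0.562 + 0.512) = min(1, 0.950) = 0.950
~((u \/ u) -> v) = 1 − 0.950 = 0.050
~~((u \/ u) -> v) = 1 − 0.050 = 0.950
~~~((u \/ u) -> v) = 1 − 0.950 = 0.050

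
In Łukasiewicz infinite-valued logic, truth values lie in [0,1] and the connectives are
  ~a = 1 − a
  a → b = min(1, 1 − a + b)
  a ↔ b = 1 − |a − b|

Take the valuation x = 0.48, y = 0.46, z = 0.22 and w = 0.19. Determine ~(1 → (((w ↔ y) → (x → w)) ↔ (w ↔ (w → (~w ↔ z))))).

w ↔ y = 1 − |0.19 − 0.46| = 1 − 0.27 = 0.73
x → w = min(1, 1 − 0.48 + 0.19) = min(1, 0.71) = 0.71
(w ↔ y) → (x → w) = min(1, 1 − 0.73 + 0.71) = min(1, 0.98) = 0.98
~w = 1 − 0.19 = 0.81
~w ↔ z = 1 − |0.81 − 0.22| = 1 − 0.59 = 0.41
w → (~w ↔ z) = min(1, 1 − 0.19 + 0.41) = min(1, 1.22) = 1.00
w ↔ (w → (~w ↔ z)) = 1 − |0.19 − 1.00| = 1 − 0.81 = 0.19
((w ↔ y) → (x → w)) ↔ (w ↔ (w → (~w ↔ z))) = 1 − |0.98 − 0.19| = 1 − 0.79 = 0.21
1 → (((w ↔ y) → (x → w)) ↔ (w ↔ (w → (~w ↔ z)))) = min(1, 1 − 1.00 + 0.21) = min(1, 0.21) = 0.21
~(1 → (((w ↔ y) → (x → w)) ↔ (w ↔ (w → (~w ↔ z))))) = 1 − 0.21 = 0.79

0.79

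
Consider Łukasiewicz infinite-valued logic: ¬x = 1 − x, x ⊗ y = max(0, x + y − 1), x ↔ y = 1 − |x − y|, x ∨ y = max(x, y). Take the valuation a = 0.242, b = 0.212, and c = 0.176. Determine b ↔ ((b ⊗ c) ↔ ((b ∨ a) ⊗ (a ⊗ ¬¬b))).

b ⊗ c = max(0, 0.212 + 0.176 − 1) = max(0, -0.612) = 0.000
b ∨ a = max(0.212, 0.242) = 0.242
¬b = 1 − 0.212 = 0.788
¬¬b = 1 − 0.788 = 0.212
a ⊗ ¬¬b = max(0, 0.242 + 0.212 − 1) = max(0, -0.546) = 0.000
(b ∨ a) ⊗ (a ⊗ ¬¬b) = max(0, 0.242 + 0.000 − 1) = max(0, -0.758) = 0.000
(b ⊗ c) ↔ ((b ∨ a) ⊗ (a ⊗ ¬¬b)) = 1 − |0.000 − 0.000| = 1 − 0.000 = 1.000
b ↔ ((b ⊗ c) ↔ ((b ∨ a) ⊗ (a ⊗ ¬¬b))) = 1 − |0.212 − 1.000| = 1 − 0.788 = 0.212

0.212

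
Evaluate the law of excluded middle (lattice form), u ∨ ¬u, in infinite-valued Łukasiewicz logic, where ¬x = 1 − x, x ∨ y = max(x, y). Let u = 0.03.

0.97

¬u = 1 − 0.03 = 0.97
u ∨ ¬u = max(0.03, 0.97) = 0.97
(The value 0.97 < 1 shows this instance is not satisfied; not a Ł∞-tautology — its value is max(a, 1−a).)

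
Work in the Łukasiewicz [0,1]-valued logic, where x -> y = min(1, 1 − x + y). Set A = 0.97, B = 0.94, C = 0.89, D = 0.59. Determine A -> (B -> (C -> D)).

C -> D = min(1, 1 − 0.89 + 0.59) = min(1, 0.70) = 0.70
B -> (C -> D) = min(1, 1 − 0.94 + 0.70) = min(1, 0.76) = 0.76
A -> (B -> (C -> D)) = min(1, 1 − 0.97 + 0.76) = min(1, 0.79) = 0.79

0.79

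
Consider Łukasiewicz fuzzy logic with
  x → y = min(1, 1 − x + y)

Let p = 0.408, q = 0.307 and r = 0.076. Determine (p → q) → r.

0.177

p → q = min(1, 1 − 0.408 + 0.307) = min(1, 0.899) = 0.899
(p → q) → r = min(1, 1 − 0.899 + 0.076) = min(1, 0.177) = 0.177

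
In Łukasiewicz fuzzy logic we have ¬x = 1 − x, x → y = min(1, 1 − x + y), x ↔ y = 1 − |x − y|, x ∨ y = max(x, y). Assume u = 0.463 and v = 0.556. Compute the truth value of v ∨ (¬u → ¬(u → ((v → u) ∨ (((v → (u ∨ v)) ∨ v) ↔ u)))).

0.556

¬u = 1 − 0.463 = 0.537
v → u = min(1, 1 − 0.556 + 0.463) = min(1, 0.907) = 0.907
u ∨ v = max(0.463, 0.556) = 0.556
v → (u ∨ v) = min(1, 1 − 0.556 + 0.556) = min(1, 1.000) = 1.000
(v → (u ∨ v)) ∨ v = max(1.000, 0.556) = 1.000
((v → (u ∨ v)) ∨ v) ↔ u = 1 − |1.000 − 0.463| = 1 − 0.537 = 0.463
(v → u) ∨ (((v → (u ∨ v)) ∨ v) ↔ u) = max(0.907, 0.463) = 0.907
u → ((v → u) ∨ (((v → (u ∨ v)) ∨ v) ↔ u)) = min(1, 1 − 0.463 + 0.907) = min(1, 1.444) = 1.000
¬(u → ((v → u) ∨ (((v → (u ∨ v)) ∨ v) ↔ u))) = 1 − 1.000 = 0.000
¬u → ¬(u → ((v → u) ∨ (((v → (u ∨ v)) ∨ v) ↔ u))) = min(1, 1 − 0.537 + 0.000) = min(1, 0.463) = 0.463
v ∨ (¬u → ¬(u → ((v → u) ∨ (((v → (u ∨ v)) ∨ v) ↔ u)))) = max(0.556, 0.463) = 0.556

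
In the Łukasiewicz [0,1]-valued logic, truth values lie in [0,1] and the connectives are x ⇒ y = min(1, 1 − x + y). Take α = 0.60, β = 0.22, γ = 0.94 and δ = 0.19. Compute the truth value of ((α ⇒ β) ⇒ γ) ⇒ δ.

0.19

α ⇒ β = min(1, 1 − 0.60 + 0.22) = min(1, 0.62) = 0.62
(α ⇒ β) ⇒ γ = min(1, 1 − 0.62 + 0.94) = min(1, 1.32) = 1.00
((α ⇒ β) ⇒ γ) ⇒ δ = min(1, 1 − 1.00 + 0.19) = min(1, 0.19) = 0.19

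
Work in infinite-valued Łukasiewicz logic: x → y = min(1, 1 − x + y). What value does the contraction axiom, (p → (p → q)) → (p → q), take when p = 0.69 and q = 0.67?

0.98

p → q = min(1, 1 − 0.69 + 0.67) = min(1, 0.98) = 0.98
p → (p → q) = min(1, 1 − 0.69 + 0.98) = min(1, 1.29) = 1.00
(p → (p → q)) → (p → q) = min(1, 1 − 1.00 + 0.98) = min(1, 0.98) = 0.98
(The value 0.98 < 1 shows this instance is not satisfied; fails in Ł∞ (the t-norm is not idempotent).)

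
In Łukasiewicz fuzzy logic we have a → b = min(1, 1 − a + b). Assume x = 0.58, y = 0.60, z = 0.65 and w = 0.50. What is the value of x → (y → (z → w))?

1.00

z → w = min(1, 1 − 0.65 + 0.50) = min(1, 0.85) = 0.85
y → (z → w) = min(1, 1 − 0.60 + 0.85) = min(1, 1.25) = 1.00
x → (y → (z → w)) = min(1, 1 − 0.58 + 1.00) = min(1, 1.42) = 1.00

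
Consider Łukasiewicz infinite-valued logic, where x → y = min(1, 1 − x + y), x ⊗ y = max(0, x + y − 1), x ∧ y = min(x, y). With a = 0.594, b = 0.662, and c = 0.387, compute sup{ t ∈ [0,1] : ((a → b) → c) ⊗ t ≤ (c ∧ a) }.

1.000

a → b = min(1, 1 − 0.594 + 0.662) = min(1, 1.068) = 1.000
(a → b) → c = min(1, 1 − 1.000 + 0.387) = min(1, 0.387) = 0.387
So the left factor is (a → b) → c = 0.387.
c ∧ a = min(0.387, 0.594) = 0.387
So the right-hand bound is c ∧ a = 0.387.
The residuum of the Łukasiewicz t-norm gives the supremum: min(1, 1 − 0.387 + 0.387).
1 − 0.387 + 0.387 = 1.000, so t = min(1, 1.000) = 1.000.
Check: 0.387 ⊗ 1.000 = max(0, 0.387) = 0.387 ≤ 0.387.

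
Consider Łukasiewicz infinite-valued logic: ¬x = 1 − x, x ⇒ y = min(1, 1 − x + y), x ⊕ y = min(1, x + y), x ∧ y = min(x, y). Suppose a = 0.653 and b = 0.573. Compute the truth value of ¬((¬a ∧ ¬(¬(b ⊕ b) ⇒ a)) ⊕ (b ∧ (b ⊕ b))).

¬a = 1 − 0.653 = 0.347
b ⊕ b = min(1, 0.573 + 0.573) = min(1, 1.146) = 1.000
¬(b ⊕ b) = 1 − 1.000 = 0.000
¬(b ⊕ b) ⇒ a = min(1, 1 − 0.000 + 0.653) = min(1, 1.653) = 1.000
¬(¬(b ⊕ b) ⇒ a) = 1 − 1.000 = 0.000
¬a ∧ ¬(¬(b ⊕ b) ⇒ a) = min(0.347, 0.000) = 0.000
b ∧ (b ⊕ b) = min(0.573, 1.000) = 0.573
(¬a ∧ ¬(¬(b ⊕ b) ⇒ a)) ⊕ (b ∧ (b ⊕ b)) = min(1, 0.000 + 0.573) = min(1, 0.573) = 0.573
¬((¬a ∧ ¬(¬(b ⊕ b) ⇒ a)) ⊕ (b ∧ (b ⊕ b))) = 1 − 0.573 = 0.427

0.427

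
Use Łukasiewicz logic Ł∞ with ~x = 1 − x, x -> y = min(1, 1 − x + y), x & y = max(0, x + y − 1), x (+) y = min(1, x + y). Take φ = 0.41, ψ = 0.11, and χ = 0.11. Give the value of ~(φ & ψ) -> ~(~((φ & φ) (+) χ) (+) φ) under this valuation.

φ & ψ = max(0, 0.41 + 0.11 − 1) = max(0, -0.48) = 0.00
~(φ & ψ) = 1 − 0.00 = 1.00
φ & φ = max(0, 0.41 + 0.41 − 1) = max(0, -0.18) = 0.00
(φ & φ) (+) χ = min(1, 0.00 + 0.11) = min(1, 0.11) = 0.11
~((φ & φ) (+) χ) = 1 − 0.11 = 0.89
~((φ & φ) (+) χ) (+) φ = min(1, 0.89 + 0.41) = min(1, 1.30) = 1.00
~(~((φ & φ) (+) χ) (+) φ) = 1 − 1.00 = 0.00
~(φ & ψ) -> ~(~((φ & φ) (+) χ) (+) φ) = min(1, 1 − 1.00 + 0.00) = min(1, 0.00) = 0.00

0.00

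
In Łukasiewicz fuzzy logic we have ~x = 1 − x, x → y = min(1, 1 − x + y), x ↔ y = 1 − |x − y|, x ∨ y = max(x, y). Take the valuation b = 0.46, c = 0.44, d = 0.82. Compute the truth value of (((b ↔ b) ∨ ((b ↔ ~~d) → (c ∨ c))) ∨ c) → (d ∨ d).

0.82

b ↔ b = 1 − |0.46 − 0.46| = 1 − 0.00 = 1.00
~d = 1 − 0.82 = 0.18
~~d = 1 − 0.18 = 0.82
b ↔ ~~d = 1 − |0.46 − 0.82| = 1 − 0.36 = 0.64
c ∨ c = max(0.44, 0.44) = 0.44
(b ↔ ~~d) → (c ∨ c) = min(1, 1 − 0.64 + 0.44) = min(1, 0.80) = 0.80
(b ↔ b) ∨ ((b ↔ ~~d) → (c ∨ c)) = max(1.00, 0.80) = 1.00
((b ↔ b) ∨ ((b ↔ ~~d) → (c ∨ c))) ∨ c = max(1.00, 0.44) = 1.00
d ∨ d = max(0.82, 0.82) = 0.82
(((b ↔ b) ∨ ((b ↔ ~~d) → (c ∨ c))) ∨ c) → (d ∨ d) = min(1, 1 − 1.00 + 0.82) = min(1, 0.82) = 0.82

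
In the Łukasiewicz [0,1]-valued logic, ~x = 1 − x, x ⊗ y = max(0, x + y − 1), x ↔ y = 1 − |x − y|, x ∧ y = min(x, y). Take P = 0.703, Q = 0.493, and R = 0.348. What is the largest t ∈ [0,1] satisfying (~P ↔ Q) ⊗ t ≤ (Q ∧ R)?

0.544

~P = 1 − 0.703 = 0.297
~P ↔ Q = 1 − |0.297 − 0.493| = 1 − 0.196 = 0.804
So the left factor is ~P ↔ Q = 0.804.
Q ∧ R = min(0.493, 0.348) = 0.348
So the right-hand bound is Q ∧ R = 0.348.
The residuum of the Łukasiewicz t-norm gives the supremum: min(1, 1 − 0.804 + 0.348).
1 − 0.804 + 0.348 = 0.544, so t = min(1, 0.544) = 0.544.
Check: 0.804 ⊗ 0.544 = max(0, 0.348) = 0.348 ≤ 0.348.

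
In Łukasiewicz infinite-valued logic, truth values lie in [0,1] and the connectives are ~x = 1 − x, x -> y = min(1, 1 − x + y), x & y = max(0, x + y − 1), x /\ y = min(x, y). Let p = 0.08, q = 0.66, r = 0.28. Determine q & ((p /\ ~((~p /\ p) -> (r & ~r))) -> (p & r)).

~p = 1 − 0.08 = 0.92
~p /\ p = min(0.92, 0.08) = 0.08
~r = 1 − 0.28 = 0.72
r & ~r = max(0, 0.28 + 0.72 − 1) = max(0, 0.00) = 0.00
(~p /\ p) -> (r & ~r) = min(1, 1 − 0.08 + 0.00) = min(1, 0.92) = 0.92
~((~p /\ p) -> (r & ~r)) = 1 − 0.92 = 0.08
p /\ ~((~p /\ p) -> (r & ~r)) = min(0.08, 0.08) = 0.08
p & r = max(0, 0.08 + 0.28 − 1) = max(0, -0.64) = 0.00
(p /\ ~((~p /\ p) -> (r & ~r))) -> (p & r) = min(1, 1 − 0.08 + 0.00) = min(1, 0.92) = 0.92
q & ((p /\ ~((~p /\ p) -> (r & ~r))) -> (p & r)) = max(0, 0.66 + 0.92 − 1) = max(0, 0.58) = 0.58

0.58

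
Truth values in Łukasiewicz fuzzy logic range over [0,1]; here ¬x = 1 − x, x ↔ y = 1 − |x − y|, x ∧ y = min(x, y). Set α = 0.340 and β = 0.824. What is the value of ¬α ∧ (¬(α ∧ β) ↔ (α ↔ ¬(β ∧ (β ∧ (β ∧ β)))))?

¬α = 1 − 0.340 = 0.660
α ∧ β = min(0.340, 0.824) = 0.340
¬(α ∧ β) = 1 − 0.340 = 0.660
β ∧ β = min(0.824, 0.824) = 0.824
β ∧ (β ∧ β) = min(0.824, 0.824) = 0.824
β ∧ (β ∧ (β ∧ β)) = min(0.824, 0.824) = 0.824
¬(β ∧ (β ∧ (β ∧ β))) = 1 − 0.824 = 0.176
α ↔ ¬(β ∧ (β ∧ (β ∧ β))) = 1 − |0.340 − 0.176| = 1 − 0.164 = 0.836
¬(α ∧ β) ↔ (α ↔ ¬(β ∧ (β ∧ (β ∧ β)))) = 1 − |0.660 − 0.836| = 1 − 0.176 = 0.824
¬α ∧ (¬(α ∧ β) ↔ (α ↔ ¬(β ∧ (β ∧ (β ∧ β))))) = min(0.660, 0.824) = 0.660

0.660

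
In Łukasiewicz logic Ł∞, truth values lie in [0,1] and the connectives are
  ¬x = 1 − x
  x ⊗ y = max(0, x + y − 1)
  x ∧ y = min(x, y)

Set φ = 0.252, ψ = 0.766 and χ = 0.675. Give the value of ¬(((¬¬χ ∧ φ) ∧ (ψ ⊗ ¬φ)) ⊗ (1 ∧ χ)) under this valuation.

1.000

¬χ = 1 − 0.675 = 0.325
¬¬χ = 1 − 0.325 = 0.675
¬¬χ ∧ φ = min(0.675, 0.252) = 0.252
¬φ = 1 − 0.252 = 0.748
ψ ⊗ ¬φ = max(0, 0.766 + 0.748 − 1) = max(0, 0.514) = 0.514
(¬¬χ ∧ φ) ∧ (ψ ⊗ ¬φ) = min(0.252, 0.514) = 0.252
1 ∧ χ = min(1.000, 0.675) = 0.675
((¬¬χ ∧ φ) ∧ (ψ ⊗ ¬φ)) ⊗ (1 ∧ χ) = max(0, 0.252 + 0.675 − 1) = max(0, -0.073) = 0.000
¬(((¬¬χ ∧ φ) ∧ (ψ ⊗ ¬φ)) ⊗ (1 ∧ χ)) = 1 − 0.000 = 1.000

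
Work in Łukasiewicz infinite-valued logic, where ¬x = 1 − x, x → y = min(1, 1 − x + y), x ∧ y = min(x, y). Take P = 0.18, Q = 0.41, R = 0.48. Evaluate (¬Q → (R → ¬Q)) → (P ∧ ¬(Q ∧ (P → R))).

0.18

¬Q = 1 − 0.41 = 0.59
R → ¬Q = min(1, 1 − 0.48 + 0.59) = min(1, 1.11) = 1.00
¬Q → (R → ¬Q) = min(1, 1 − 0.59 + 1.00) = min(1, 1.41) = 1.00
P → R = min(1, 1 − 0.18 + 0.48) = min(1, 1.30) = 1.00
Q ∧ (P → R) = min(0.41, 1.00) = 0.41
¬(Q ∧ (P → R)) = 1 − 0.41 = 0.59
P ∧ ¬(Q ∧ (P → R)) = min(0.18, 0.59) = 0.18
(¬Q → (R → ¬Q)) → (P ∧ ¬(Q ∧ (P → R))) = min(1, 1 − 1.00 + 0.18) = min(1, 0.18) = 0.18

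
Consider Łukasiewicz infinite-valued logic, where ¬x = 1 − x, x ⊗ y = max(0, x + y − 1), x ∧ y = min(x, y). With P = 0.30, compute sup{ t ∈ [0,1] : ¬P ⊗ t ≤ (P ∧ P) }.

¬P = 1 − 0.30 = 0.70
So the left factor is ¬P = 0.70.
P ∧ P = min(0.30, 0.30) = 0.30
So the right-hand bound is P ∧ P = 0.30.
The residuum of the Łukasiewicz t-norm gives the supremum: min(1, 1 − 0.70 + 0.30).
1 − 0.70 + 0.30 = 0.60, so t = min(1, 0.60) = 0.60.
Check: 0.70 ⊗ 0.60 = max(0, 0.30) = 0.30 ≤ 0.30.

0.60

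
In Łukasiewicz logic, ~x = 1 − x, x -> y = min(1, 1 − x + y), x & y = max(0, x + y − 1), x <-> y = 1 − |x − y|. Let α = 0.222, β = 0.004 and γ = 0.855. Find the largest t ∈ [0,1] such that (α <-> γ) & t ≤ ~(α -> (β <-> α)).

α <-> γ = 1 − |0.222 − 0.855| = 1 − 0.633 = 0.367
So the left factor is α <-> γ = 0.367.
β <-> α = 1 − |0.004 − 0.222| = 1 − 0.218 = 0.782
α -> (β <-> α) = min(1, 1 − 0.222 + 0.782) = min(1, 1.560) = 1.000
~(α -> (β <-> α)) = 1 − 1.000 = 0.000
So the right-hand bound is ~(α -> (β <-> α)) = 0.000.
The residuum of the Łukasiewicz t-norm gives the supremum: min(1, 1 − 0.367 + 0.000).
1 − 0.367 + 0.000 = 0.633, so t = min(1, 0.633) = 0.633.
Check: 0.367 & 0.633 = max(0, 0.000) = 0.000 ≤ 0.000.

0.633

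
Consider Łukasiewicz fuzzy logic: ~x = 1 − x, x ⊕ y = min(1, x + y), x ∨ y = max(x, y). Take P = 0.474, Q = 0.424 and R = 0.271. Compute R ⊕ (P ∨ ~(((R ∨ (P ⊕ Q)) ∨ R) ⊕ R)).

0.745

P ⊕ Q = min(1, 0.474 + 0.424) = min(1, 0.898) = 0.898
R ∨ (P ⊕ Q) = max(0.271, 0.898) = 0.898
(R ∨ (P ⊕ Q)) ∨ R = max(0.898, 0.271) = 0.898
((R ∨ (P ⊕ Q)) ∨ R) ⊕ R = min(1, 0.898 + 0.271) = min(1, 1.169) = 1.000
~(((R ∨ (P ⊕ Q)) ∨ R) ⊕ R) = 1 − 1.000 = 0.000
P ∨ ~(((R ∨ (P ⊕ Q)) ∨ R) ⊕ R) = max(0.474, 0.000) = 0.474
R ⊕ (P ∨ ~(((R ∨ (P ⊕ Q)) ∨ R) ⊕ R)) = min(1, 0.271 + 0.474) = min(1, 0.745) = 0.745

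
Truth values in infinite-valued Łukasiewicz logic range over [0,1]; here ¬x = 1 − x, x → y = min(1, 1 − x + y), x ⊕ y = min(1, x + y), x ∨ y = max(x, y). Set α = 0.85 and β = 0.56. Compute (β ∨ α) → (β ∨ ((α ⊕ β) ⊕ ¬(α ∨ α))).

1.00

β ∨ α = max(0.56, 0.85) = 0.85
α ⊕ β = min(1, 0.85 + 0.56) = min(1, 1.41) = 1.00
α ∨ α = max(0.85, 0.85) = 0.85
¬(α ∨ α) = 1 − 0.85 = 0.15
(α ⊕ β) ⊕ ¬(α ∨ α) = min(1, 1.00 + 0.15) = min(1, 1.15) = 1.00
β ∨ ((α ⊕ β) ⊕ ¬(α ∨ α)) = max(0.56, 1.00) = 1.00
(β ∨ α) → (β ∨ ((α ⊕ β) ⊕ ¬(α ∨ α))) = min(1, 1 − 0.85 + 1.00) = min(1, 1.15) = 1.00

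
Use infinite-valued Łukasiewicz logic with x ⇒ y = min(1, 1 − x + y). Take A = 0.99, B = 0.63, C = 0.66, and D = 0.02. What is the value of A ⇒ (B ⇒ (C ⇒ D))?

0.74

C ⇒ D = min(1, 1 − 0.66 + 0.02) = min(1, 0.36) = 0.36
B ⇒ (C ⇒ D) = min(1, 1 − 0.63 + 0.36) = min(1, 0.73) = 0.73
A ⇒ (B ⇒ (C ⇒ D)) = min(1, 1 − 0.99 + 0.73) = min(1, 0.74) = 0.74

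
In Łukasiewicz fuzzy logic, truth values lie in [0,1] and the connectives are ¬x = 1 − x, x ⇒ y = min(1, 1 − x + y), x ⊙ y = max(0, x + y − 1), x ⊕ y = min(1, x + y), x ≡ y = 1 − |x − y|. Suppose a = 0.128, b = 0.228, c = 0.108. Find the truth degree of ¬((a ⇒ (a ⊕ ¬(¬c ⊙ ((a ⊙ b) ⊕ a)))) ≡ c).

¬c = 1 − 0.108 = 0.892
a ⊙ b = max(0, 0.128 + 0.228 − 1) = max(0, -0.644) = 0.000
(a ⊙ b) ⊕ a = min(1, 0.000 + 0.128) = min(1, 0.128) = 0.128
¬c ⊙ ((a ⊙ b) ⊕ a) = max(0, 0.892 + 0.128 − 1) = max(0, 0.020) = 0.020
¬(¬c ⊙ ((a ⊙ b) ⊕ a)) = 1 − 0.020 = 0.980
a ⊕ ¬(¬c ⊙ ((a ⊙ b) ⊕ a)) = min(1, 0.128 + 0.980) = min(1, 1.108) = 1.000
a ⇒ (a ⊕ ¬(¬c ⊙ ((a ⊙ b) ⊕ a))) = min(1, 1 − 0.128 + 1.000) = min(1, 1.872) = 1.000
(a ⇒ (a ⊕ ¬(¬c ⊙ ((a ⊙ b) ⊕ a)))) ≡ c = 1 − |1.000 − 0.108| = 1 − 0.892 = 0.108
¬((a ⇒ (a ⊕ ¬(¬c ⊙ ((a ⊙ b) ⊕ a)))) ≡ c) = 1 − 0.108 = 0.892

0.892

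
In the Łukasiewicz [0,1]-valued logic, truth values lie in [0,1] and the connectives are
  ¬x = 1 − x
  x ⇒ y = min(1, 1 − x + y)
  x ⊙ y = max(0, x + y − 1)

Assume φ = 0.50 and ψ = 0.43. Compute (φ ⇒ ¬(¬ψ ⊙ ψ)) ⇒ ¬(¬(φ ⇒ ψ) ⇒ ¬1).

0.07

¬ψ = 1 − 0.43 = 0.57
¬ψ ⊙ ψ = max(0, 0.57 + 0.43 − 1) = max(0, 0.00) = 0.00
¬(¬ψ ⊙ ψ) = 1 − 0.00 = 1.00
φ ⇒ ¬(¬ψ ⊙ ψ) = min(1, 1 − 0.50 + 1.00) = min(1, 1.50) = 1.00
φ ⇒ ψ = min(1, 1 − 0.50 + 0.43) = min(1, 0.93) = 0.93
¬(φ ⇒ ψ) = 1 − 0.93 = 0.07
¬1 = 1 − 1.00 = 0.00
¬(φ ⇒ ψ) ⇒ ¬1 = min(1, 1 − 0.07 + 0.00) = min(1, 0.93) = 0.93
¬(¬(φ ⇒ ψ) ⇒ ¬1) = 1 − 0.93 = 0.07
(φ ⇒ ¬(¬ψ ⊙ ψ)) ⇒ ¬(¬(φ ⇒ ψ) ⇒ ¬1) = min(1, 1 − 1.00 + 0.07) = min(1, 0.07) = 0.07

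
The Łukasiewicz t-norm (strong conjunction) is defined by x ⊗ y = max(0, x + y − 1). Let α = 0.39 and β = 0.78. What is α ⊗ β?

0.17

α ⊗ β = max(0, 0.39 + 0.78 − 1) = max(0, 0.17) = 0.17
For comparison, the Gödel (minimum) t-norm min(x, y) would give 0.39.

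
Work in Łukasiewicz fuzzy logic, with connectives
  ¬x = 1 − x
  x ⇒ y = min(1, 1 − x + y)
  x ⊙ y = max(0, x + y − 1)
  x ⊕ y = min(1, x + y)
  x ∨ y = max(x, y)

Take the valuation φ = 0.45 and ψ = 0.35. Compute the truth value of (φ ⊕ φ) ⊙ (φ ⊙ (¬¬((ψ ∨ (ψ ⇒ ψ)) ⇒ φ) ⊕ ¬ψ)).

φ ⊕ φ = min(1, 0.45 + 0.45) = min(1, 0.90) = 0.90
ψ ⇒ ψ = min(1, 1 − 0.35 + 0.35) = min(1, 1.00) = 1.00
ψ ∨ (ψ ⇒ ψ) = max(0.35, 1.00) = 1.00
(ψ ∨ (ψ ⇒ ψ)) ⇒ φ = min(1, 1 − 1.00 + 0.45) = min(1, 0.45) = 0.45
¬((ψ ∨ (ψ ⇒ ψ)) ⇒ φ) = 1 − 0.45 = 0.55
¬¬((ψ ∨ (ψ ⇒ ψ)) ⇒ φ) = 1 − 0.55 = 0.45
¬ψ = 1 − 0.35 = 0.65
¬¬((ψ ∨ (ψ ⇒ ψ)) ⇒ φ) ⊕ ¬ψ = min(1, 0.45 + 0.65) = min(1, 1.10) = 1.00
φ ⊙ (¬¬((ψ ∨ (ψ ⇒ ψ)) ⇒ φ) ⊕ ¬ψ) = max(0, 0.45 + 1.00 − 1) = max(0, 0.45) = 0.45
(φ ⊕ φ) ⊙ (φ ⊙ (¬¬((ψ ∨ (ψ ⇒ ψ)) ⇒ φ) ⊕ ¬ψ)) = max(0, 0.90 + 0.45 − 1) = max(0, 0.35) = 0.35

0.35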